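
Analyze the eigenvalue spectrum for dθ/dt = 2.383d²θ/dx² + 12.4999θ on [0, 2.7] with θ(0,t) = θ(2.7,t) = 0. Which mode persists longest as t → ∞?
Eigenvalues: λₙ = 2.383n²π²/2.7² - 12.4999.
First three modes:
  n=1: λ₁ = 2.383π²/2.7² - 12.4999 ≈ -9.274
  n=2: λ₂ = 9.532π²/2.7² - 12.4999 ≈ 0.405
  n=3: λ₃ = 21.447π²/2.7² - 12.4999 ≈ 16.536
Since 2.383π²/2.7² ≈ 3.226 < 12.4999, λ₁ < 0.
The n=1 mode grows fastest (−λₙ is largest for n=1) → dominates.
Asymptotic: θ ~ c₁ sin(πx/2.7) e^{9.274t} (exponential growth at rate −λ₁ ≈ 9.274).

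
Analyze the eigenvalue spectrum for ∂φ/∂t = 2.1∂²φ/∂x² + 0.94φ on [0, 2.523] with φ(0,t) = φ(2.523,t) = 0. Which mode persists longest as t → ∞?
Eigenvalues: λₙ = 2.1n²π²/2.523² - 0.94.
First three modes:
  n=1: λ₁ = 2.1π²/2.523² - 0.94 ≈ 2.316
  n=2: λ₂ = 8.4π²/2.523² - 0.94 ≈ 12.084
  n=3: λ₃ = 18.9π²/2.523² - 0.94 ≈ 28.364
Since 2.1π²/2.523² ≈ 3.256 > 0.94, all λₙ > 0.
The n=1 mode decays slowest → dominates as t → ∞.
Asymptotic: φ ~ c₁ sin(πx/2.523) e^{-λ₁t} with decay rate λ₁ ≈ 2.316.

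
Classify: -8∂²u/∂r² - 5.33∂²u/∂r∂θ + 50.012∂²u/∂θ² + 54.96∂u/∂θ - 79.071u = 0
Hyperbolic (discriminant = 1628.7929).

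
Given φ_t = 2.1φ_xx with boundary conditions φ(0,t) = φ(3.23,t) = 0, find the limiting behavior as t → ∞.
φ → 0. Heat diffuses out through both boundaries.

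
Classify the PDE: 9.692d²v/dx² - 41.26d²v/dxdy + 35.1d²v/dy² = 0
A = 9.692, B = -41.26, C = 35.1. Discriminant B² - 4AC = 341.6308. Since 341.6308 > 0, hyperbolic.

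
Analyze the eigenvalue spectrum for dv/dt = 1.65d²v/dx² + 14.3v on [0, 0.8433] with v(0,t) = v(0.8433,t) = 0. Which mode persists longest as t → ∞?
Eigenvalues: λₙ = 1.65n²π²/0.8433² - 14.3.
First three modes:
  n=1: λ₁ = 1.65π²/0.8433² - 14.3 ≈ 8.599
  n=2: λ₂ = 6.6π²/0.8433² - 14.3 ≈ 77.297
  n=3: λ₃ = 14.85π²/0.8433² - 14.3 ≈ 191.792
Since 1.65π²/0.8433² ≈ 22.899 > 14.3, all λₙ > 0.
The n=1 mode decays slowest → dominates as t → ∞.
Asymptotic: v ~ c₁ sin(πx/0.8433) e^{-λ₁t} with decay rate λ₁ ≈ 8.599.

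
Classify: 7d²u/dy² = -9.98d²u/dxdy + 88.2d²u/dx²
Rewriting in standard form: -88.2d²u/dx² + 9.98d²u/dxdy + 7d²u/dy² = 0. Hyperbolic (discriminant = 2569.2004).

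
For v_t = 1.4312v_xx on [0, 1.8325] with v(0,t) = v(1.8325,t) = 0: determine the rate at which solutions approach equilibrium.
Eigenvalues: λₙ = 1.4312n²π²/1.8325².
First three modes:
  n=1: λ₁ = 1.4312π²/1.8325² ≈ 4.206
  n=2: λ₂ = 5.7248π²/1.8325² ≈ 16.826 (4× faster decay)
  n=3: λ₃ = 12.8808π²/1.8325² ≈ 37.858 (9× faster decay)
As t → ∞, higher modes decay exponentially faster. The n=1 mode dominates: v ~ c₁ sin(πx/1.8325) e^{-λ₁t}.
Decay rate: λ₁ = 1.4312π²/1.8325² ≈ 4.206.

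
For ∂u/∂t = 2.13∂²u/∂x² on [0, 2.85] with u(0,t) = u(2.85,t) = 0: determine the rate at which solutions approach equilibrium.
Eigenvalues: λₙ = 2.13n²π²/2.85².
First three modes:
  n=1: λ₁ = 2.13π²/2.85² ≈ 2.588
  n=2: λ₂ = 8.52π²/2.85² ≈ 10.353 (4× faster decay)
  n=3: λ₃ = 19.17π²/2.85² ≈ 23.293 (9× faster decay)
As t → ∞, higher modes decay exponentially faster. The n=1 mode dominates: u ~ c₁ sin(πx/2.85) e^{-λ₁t}.
Decay rate: λ₁ = 2.13π²/2.85² ≈ 2.588.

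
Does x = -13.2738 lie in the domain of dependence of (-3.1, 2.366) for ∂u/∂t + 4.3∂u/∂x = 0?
Yes. The characteristic through (-3.1, 2.366) passes through x = -13.2738.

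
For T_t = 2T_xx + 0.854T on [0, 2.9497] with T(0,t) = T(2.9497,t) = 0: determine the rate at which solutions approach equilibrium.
Eigenvalues: λₙ = 2n²π²/2.9497² - 0.854.
First three modes:
  n=1: λ₁ = 2π²/2.9497² - 0.854 ≈ 1.415
  n=2: λ₂ = 8π²/2.9497² - 0.854 ≈ 8.221
  n=3: λ₃ = 18π²/2.9497² - 0.854 ≈ 19.564
Since 2π²/2.9497² ≈ 2.269 > 0.854, all λₙ > 0.
The n=1 mode decays slowest → dominates as t → ∞.
Asymptotic: T ~ c₁ sin(πx/2.9497) e^{-λ₁t} with decay rate λ₁ ≈ 1.415.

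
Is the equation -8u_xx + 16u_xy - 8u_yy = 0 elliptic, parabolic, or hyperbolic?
Computing B² - 4AC with A = -8, B = 16, C = -8: discriminant = 0 (zero). Answer: parabolic.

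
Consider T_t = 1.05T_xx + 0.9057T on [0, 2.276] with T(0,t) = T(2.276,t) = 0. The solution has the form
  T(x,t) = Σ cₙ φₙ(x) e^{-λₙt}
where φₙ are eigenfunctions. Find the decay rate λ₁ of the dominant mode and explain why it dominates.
Eigenvalues: λₙ = 1.05n²π²/2.276² - 0.9057.
First three modes:
  n=1: λ₁ = 1.05π²/2.276² - 0.9057 ≈ 1.095
  n=2: λ₂ = 4.2π²/2.276² - 0.9057 ≈ 7.096
  n=3: λ₃ = 9.45π²/2.276² - 0.9057 ≈ 17.099
Since 1.05π²/2.276² ≈ 2.001 > 0.9057, all λₙ > 0.
The n=1 mode decays slowest → dominates as t → ∞.
Asymptotic: T ~ c₁ sin(πx/2.276) e^{-λ₁t} with decay rate λ₁ ≈ 1.095.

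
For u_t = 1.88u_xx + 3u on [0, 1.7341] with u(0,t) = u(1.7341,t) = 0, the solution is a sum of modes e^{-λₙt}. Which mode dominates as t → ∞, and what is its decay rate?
Eigenvalues: λₙ = 1.88n²π²/1.7341² - 3.
First three modes:
  n=1: λ₁ = 1.88π²/1.7341² - 3 ≈ 3.17
  n=2: λ₂ = 7.52π²/1.7341² - 3 ≈ 21.681
  n=3: λ₃ = 16.92π²/1.7341² - 3 ≈ 52.533
Since 1.88π²/1.7341² ≈ 6.17 > 3, all λₙ > 0.
The n=1 mode decays slowest → dominates as t → ∞.
Asymptotic: u ~ c₁ sin(πx/1.7341) e^{-λ₁t} with decay rate λ₁ ≈ 3.17.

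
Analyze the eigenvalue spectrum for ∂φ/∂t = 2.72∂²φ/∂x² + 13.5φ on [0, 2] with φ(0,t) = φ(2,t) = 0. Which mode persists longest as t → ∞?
Eigenvalues: λₙ = 2.72n²π²/2² - 13.5.
First three modes:
  n=1: λ₁ = 2.72π²/2² - 13.5 ≈ -6.789
  n=2: λ₂ = 10.88π²/2² - 13.5 ≈ 13.345
  n=3: λ₃ = 24.48π²/2² - 13.5 ≈ 46.902
Since 2.72π²/2² ≈ 6.711 < 13.5, λ₁ < 0.
The n=1 mode grows fastest (−λₙ is largest for n=1) → dominates.
Asymptotic: φ ~ c₁ sin(πx/2) e^{6.789t} (exponential growth at rate −λ₁ ≈ 6.789).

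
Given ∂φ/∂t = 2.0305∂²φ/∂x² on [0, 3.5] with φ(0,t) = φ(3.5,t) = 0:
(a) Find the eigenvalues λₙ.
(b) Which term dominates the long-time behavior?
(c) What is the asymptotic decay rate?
Eigenvalues: λₙ = 2.0305n²π²/3.5².
First three modes:
  n=1: λ₁ = 2.0305π²/3.5² ≈ 1.636
  n=2: λ₂ = 8.122π²/3.5² ≈ 6.544 (4× faster decay)
  n=3: λ₃ = 18.2745π²/3.5² ≈ 14.723 (9× faster decay)
As t → ∞, higher modes decay exponentially faster. The n=1 mode dominates: φ ~ c₁ sin(πx/3.5) e^{-λ₁t}.
Decay rate: λ₁ = 2.0305π²/3.5² ≈ 1.636.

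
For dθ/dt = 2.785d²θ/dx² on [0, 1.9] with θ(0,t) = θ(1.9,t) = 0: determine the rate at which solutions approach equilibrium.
Eigenvalues: λₙ = 2.785n²π²/1.9².
First three modes:
  n=1: λ₁ = 2.785π²/1.9² ≈ 7.614
  n=2: λ₂ = 11.14π²/1.9² ≈ 30.456 (4× faster decay)
  n=3: λ₃ = 25.065π²/1.9² ≈ 68.527 (9× faster decay)
As t → ∞, higher modes decay exponentially faster. The n=1 mode dominates: θ ~ c₁ sin(πx/1.9) e^{-λ₁t}.
Decay rate: λ₁ = 2.785π²/1.9² ≈ 7.614.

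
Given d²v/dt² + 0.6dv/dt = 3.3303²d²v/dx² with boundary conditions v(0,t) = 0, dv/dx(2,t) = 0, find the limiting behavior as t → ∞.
v → 0. Damping (γ=0.6) dissipates energy; oscillations decay exponentially.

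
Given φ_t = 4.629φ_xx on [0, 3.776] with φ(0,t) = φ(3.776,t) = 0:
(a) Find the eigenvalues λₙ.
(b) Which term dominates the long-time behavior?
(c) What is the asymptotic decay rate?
Eigenvalues: λₙ = 4.629n²π²/3.776².
First three modes:
  n=1: λ₁ = 4.629π²/3.776² ≈ 3.204
  n=2: λ₂ = 18.516π²/3.776² ≈ 12.817 (4× faster decay)
  n=3: λ₃ = 41.661π²/3.776² ≈ 28.838 (9× faster decay)
As t → ∞, higher modes decay exponentially faster. The n=1 mode dominates: φ ~ c₁ sin(πx/3.776) e^{-λ₁t}.
Decay rate: λ₁ = 4.629π²/3.776² ≈ 3.204.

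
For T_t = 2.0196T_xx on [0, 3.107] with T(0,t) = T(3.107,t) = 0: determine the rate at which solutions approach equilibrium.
Eigenvalues: λₙ = 2.0196n²π²/3.107².
First three modes:
  n=1: λ₁ = 2.0196π²/3.107² ≈ 2.065
  n=2: λ₂ = 8.0784π²/3.107² ≈ 8.259 (4× faster decay)
  n=3: λ₃ = 18.1764π²/3.107² ≈ 18.583 (9× faster decay)
As t → ∞, higher modes decay exponentially faster. The n=1 mode dominates: T ~ c₁ sin(πx/3.107) e^{-λ₁t}.
Decay rate: λ₁ = 2.0196π²/3.107² ≈ 2.065.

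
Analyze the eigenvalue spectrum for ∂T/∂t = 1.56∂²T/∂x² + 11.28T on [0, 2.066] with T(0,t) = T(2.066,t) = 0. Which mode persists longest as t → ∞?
Eigenvalues: λₙ = 1.56n²π²/2.066² - 11.28.
First three modes:
  n=1: λ₁ = 1.56π²/2.066² - 11.28 ≈ -7.673
  n=2: λ₂ = 6.24π²/2.066² - 11.28 ≈ 3.149
  n=3: λ₃ = 14.04π²/2.066² - 11.28 ≈ 21.184
Since 1.56π²/2.066² ≈ 3.607 < 11.28, λ₁ < 0.
The n=1 mode grows fastest (−λₙ is largest for n=1) → dominates.
Asymptotic: T ~ c₁ sin(πx/2.066) e^{7.673t} (exponential growth at rate −λ₁ ≈ 7.673).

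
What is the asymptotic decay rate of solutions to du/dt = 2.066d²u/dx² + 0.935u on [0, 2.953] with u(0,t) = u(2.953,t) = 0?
Eigenvalues: λₙ = 2.066n²π²/2.953² - 0.935.
First three modes:
  n=1: λ₁ = 2.066π²/2.953² - 0.935 ≈ 1.403
  n=2: λ₂ = 8.264π²/2.953² - 0.935 ≈ 8.418
  n=3: λ₃ = 18.594π²/2.953² - 0.935 ≈ 20.11
Since 2.066π²/2.953² ≈ 2.338 > 0.935, all λₙ > 0.
The n=1 mode decays slowest → dominates as t → ∞.
Asymptotic: u ~ c₁ sin(πx/2.953) e^{-λ₁t} with decay rate λ₁ ≈ 1.403.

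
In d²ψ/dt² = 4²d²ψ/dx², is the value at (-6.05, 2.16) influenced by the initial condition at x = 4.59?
No. The domain of dependence is [-14.69, 2.59], and 4.59 is outside this interval.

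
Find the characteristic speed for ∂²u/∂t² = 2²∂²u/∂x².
Speed = 2. Information travels along characteristics x = x₀ ± 2t.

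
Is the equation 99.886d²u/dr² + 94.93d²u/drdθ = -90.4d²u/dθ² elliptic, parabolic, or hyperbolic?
Rewriting in standard form: 99.886d²u/dr² + 94.93d²u/drdθ + 90.4d²u/dθ² = 0. Computing B² - 4AC with A = 99.886, B = 94.93, C = 90.4: discriminant = -27107.0727 (negative). Answer: elliptic.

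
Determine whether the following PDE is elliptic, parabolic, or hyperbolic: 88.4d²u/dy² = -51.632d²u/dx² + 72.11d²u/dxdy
Rewriting in standard form: 51.632d²u/dx² - 72.11d²u/dxdy + 88.4d²u/dy² = 0. Coefficients: A = 51.632, B = -72.11, C = 88.4. B² - 4AC = -13057.2231, which is negative, so the equation is elliptic.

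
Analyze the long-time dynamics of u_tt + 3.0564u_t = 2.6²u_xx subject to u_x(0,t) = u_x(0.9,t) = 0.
Long-time behavior: u → constant (steady state). Damping (γ=3.0564) dissipates the nonconstant modes; with Neumann BCs the spatial average obeys M''+γM'=0 and tends to a finite limit.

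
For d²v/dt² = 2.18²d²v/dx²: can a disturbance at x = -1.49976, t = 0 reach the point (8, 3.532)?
No. The domain of dependence is [0.30024, 15.69976], and -1.49976 is outside this interval.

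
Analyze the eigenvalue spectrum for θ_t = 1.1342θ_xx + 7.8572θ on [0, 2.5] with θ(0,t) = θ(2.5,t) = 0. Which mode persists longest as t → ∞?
Eigenvalues: λₙ = 1.1342n²π²/2.5² - 7.8572.
First three modes:
  n=1: λ₁ = 1.1342π²/2.5² - 7.8572 ≈ -6.066
  n=2: λ₂ = 4.5368π²/2.5² - 7.8572 ≈ -0.693
  n=3: λ₃ = 10.2078π²/2.5² - 7.8572 ≈ 8.262
Since 1.1342π²/2.5² ≈ 1.791 < 7.8572, λ₁ < 0.
The n=1 mode grows fastest (−λₙ is largest for n=1) → dominates.
Asymptotic: θ ~ c₁ sin(πx/2.5) e^{6.066t} (exponential growth at rate −λ₁ ≈ 6.066).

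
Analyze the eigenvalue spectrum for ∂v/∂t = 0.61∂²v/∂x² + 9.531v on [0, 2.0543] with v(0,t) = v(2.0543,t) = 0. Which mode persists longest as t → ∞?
Eigenvalues: λₙ = 0.61n²π²/2.0543² - 9.531.
First three modes:
  n=1: λ₁ = 0.61π²/2.0543² - 9.531 ≈ -8.104
  n=2: λ₂ = 2.44π²/2.0543² - 9.531 ≈ -3.825
  n=3: λ₃ = 5.49π²/2.0543² - 9.531 ≈ 3.308
Since 0.61π²/2.0543² ≈ 1.427 < 9.531, λ₁ < 0.
The n=1 mode grows fastest (−λₙ is largest for n=1) → dominates.
Asymptotic: v ~ c₁ sin(πx/2.0543) e^{8.104t} (exponential growth at rate −λ₁ ≈ 8.104).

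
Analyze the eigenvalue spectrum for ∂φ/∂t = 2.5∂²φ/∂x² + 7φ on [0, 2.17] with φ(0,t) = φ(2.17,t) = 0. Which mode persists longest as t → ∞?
Eigenvalues: λₙ = 2.5n²π²/2.17² - 7.
First three modes:
  n=1: λ₁ = 2.5π²/2.17² - 7 ≈ -1.76
  n=2: λ₂ = 10π²/2.17² - 7 ≈ 13.959
  n=3: λ₃ = 22.5π²/2.17² - 7 ≈ 40.159
Since 2.5π²/2.17² ≈ 5.24 < 7, λ₁ < 0.
The n=1 mode grows fastest (−λₙ is largest for n=1) → dominates.
Asymptotic: φ ~ c₁ sin(πx/2.17) e^{1.76t} (exponential growth at rate −λ₁ ≈ 1.76).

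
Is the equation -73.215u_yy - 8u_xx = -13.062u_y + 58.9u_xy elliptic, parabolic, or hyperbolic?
Rewriting in standard form: -8u_xx - 58.9u_xy - 73.215u_yy + 13.062u_y = 0. Computing B² - 4AC with A = -8, B = -58.9, C = -73.215: discriminant = 1126.33 (positive). Answer: hyperbolic.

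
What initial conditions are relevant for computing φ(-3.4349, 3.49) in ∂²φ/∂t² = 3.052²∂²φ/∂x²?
Domain of dependence: [-14.08638, 7.21658]. Signals travel at speed 3.052, so data within |x - -3.4349| ≤ 3.052·3.49 = 10.65148 can reach the point.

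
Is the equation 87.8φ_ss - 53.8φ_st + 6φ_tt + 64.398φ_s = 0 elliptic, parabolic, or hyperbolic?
Computing B² - 4AC with A = 87.8, B = -53.8, C = 6: discriminant = 787.24 (positive). Answer: hyperbolic.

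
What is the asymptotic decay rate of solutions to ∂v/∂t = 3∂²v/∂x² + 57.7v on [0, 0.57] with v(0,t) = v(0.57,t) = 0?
Eigenvalues: λₙ = 3n²π²/0.57² - 57.7.
First three modes:
  n=1: λ₁ = 3π²/0.57² - 57.7 ≈ 33.432
  n=2: λ₂ = 12π²/0.57² - 57.7 ≈ 306.828
  n=3: λ₃ = 27π²/0.57² - 57.7 ≈ 762.489
Since 3π²/0.57² ≈ 91.132 > 57.7, all λₙ > 0.
The n=1 mode decays slowest → dominates as t → ∞.
Asymptotic: v ~ c₁ sin(πx/0.57) e^{-λ₁t} with decay rate λ₁ ≈ 33.432.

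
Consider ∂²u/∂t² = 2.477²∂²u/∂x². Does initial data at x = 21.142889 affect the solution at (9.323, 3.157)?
No. The domain of dependence is [1.503111, 17.142889], and 21.142889 is outside this interval.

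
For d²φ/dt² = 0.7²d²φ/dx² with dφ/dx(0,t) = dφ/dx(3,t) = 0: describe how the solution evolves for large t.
φ oscillates about a mean that drifts linearly in t (generically unbounded; no decay). There is no damping, so the nonconstant modes persist as standing waves (energy conserved, no decay). But with Neumann conditions at both ends the constant mode has eigenvalue 0: the spatial mean M(t) of φ satisfies M'' = 0, so M(t) = M(0) + M'(0)·t. Unless the initial velocity has zero mean (∫φ_t(x,0)dx = 0), the solution grows linearly in t (unbounded, though not exponentially); if it does have zero mean, the solution stays bounded and simply oscillates.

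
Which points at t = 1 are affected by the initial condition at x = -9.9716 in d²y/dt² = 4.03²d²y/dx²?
Domain of influence: [-14.0016, -5.9416]. Data at x = -9.9716 spreads outward at speed 4.03.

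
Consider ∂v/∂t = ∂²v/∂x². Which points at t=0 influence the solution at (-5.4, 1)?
The entire real line. The heat equation has infinite propagation speed: any initial disturbance instantly affects all points (though exponentially small far away).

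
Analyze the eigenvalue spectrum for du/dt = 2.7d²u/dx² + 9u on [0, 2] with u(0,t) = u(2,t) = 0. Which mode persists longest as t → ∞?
Eigenvalues: λₙ = 2.7n²π²/2² - 9.
First three modes:
  n=1: λ₁ = 2.7π²/2² - 9 ≈ -2.338
  n=2: λ₂ = 10.8π²/2² - 9 ≈ 17.648
  n=3: λ₃ = 24.3π²/2² - 9 ≈ 50.958
Since 2.7π²/2² ≈ 6.662 < 9, λ₁ < 0.
The n=1 mode grows fastest (−λₙ is largest for n=1) → dominates.
Asymptotic: u ~ c₁ sin(πx/2) e^{2.338t} (exponential growth at rate −λ₁ ≈ 2.338).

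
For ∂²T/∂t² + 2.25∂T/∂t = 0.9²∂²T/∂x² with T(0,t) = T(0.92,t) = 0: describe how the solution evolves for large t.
T → 0. Damping (γ=2.25) dissipates energy; oscillations decay exponentially.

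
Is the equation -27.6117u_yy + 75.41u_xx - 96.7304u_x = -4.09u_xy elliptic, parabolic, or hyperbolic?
Rewriting in standard form: 75.41u_xx + 4.09u_xy - 27.6117u_yy - 96.7304u_x = 0. Computing B² - 4AC with A = 75.41, B = 4.09, C = -27.6117: discriminant = 8345.521288 (positive). Answer: hyperbolic.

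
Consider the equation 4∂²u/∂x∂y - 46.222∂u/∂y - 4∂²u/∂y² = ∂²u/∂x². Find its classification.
Rewriting in standard form: -∂²u/∂x² + 4∂²u/∂x∂y - 4∂²u/∂y² - 46.222∂u/∂y = 0. Parabolic. (A = -1, B = 4, C = -4 gives B² - 4AC = 0.)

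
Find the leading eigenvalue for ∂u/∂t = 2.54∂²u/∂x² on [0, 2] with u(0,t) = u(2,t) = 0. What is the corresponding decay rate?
Eigenvalues: λₙ = 2.54n²π²/2².
First three modes:
  n=1: λ₁ = 2.54π²/2² ≈ 6.267
  n=2: λ₂ = 10.16π²/2² ≈ 25.069 (4× faster decay)
  n=3: λ₃ = 22.86π²/2² ≈ 56.405 (9× faster decay)
As t → ∞, higher modes decay exponentially faster. The n=1 mode dominates: u ~ c₁ sin(πx/2) e^{-λ₁t}.
Decay rate: λ₁ = 2.54π²/2² ≈ 6.267.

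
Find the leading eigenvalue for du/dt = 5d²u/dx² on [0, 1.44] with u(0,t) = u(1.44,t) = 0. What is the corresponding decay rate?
Eigenvalues: λₙ = 5n²π²/1.44².
First three modes:
  n=1: λ₁ = 5π²/1.44² ≈ 23.798
  n=2: λ₂ = 20π²/1.44² ≈ 95.193 (4× faster decay)
  n=3: λ₃ = 45π²/1.44² ≈ 214.184 (9× faster decay)
As t → ∞, higher modes decay exponentially faster. The n=1 mode dominates: u ~ c₁ sin(πx/1.44) e^{-λ₁t}.
Decay rate: λ₁ = 5π²/1.44² ≈ 23.798.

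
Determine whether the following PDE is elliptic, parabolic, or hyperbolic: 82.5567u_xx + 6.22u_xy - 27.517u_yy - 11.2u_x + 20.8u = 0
Coefficients: A = 82.5567, B = 6.22, C = -27.517. B² - 4AC = 9125.5392556, which is positive, so the equation is hyperbolic.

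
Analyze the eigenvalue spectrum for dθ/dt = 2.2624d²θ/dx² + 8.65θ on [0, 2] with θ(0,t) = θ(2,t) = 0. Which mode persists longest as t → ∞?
Eigenvalues: λₙ = 2.2624n²π²/2² - 8.65.
First three modes:
  n=1: λ₁ = 2.2624π²/2² - 8.65 ≈ -3.068
  n=2: λ₂ = 9.0496π²/2² - 8.65 ≈ 13.679
  n=3: λ₃ = 20.3616π²/2² - 8.65 ≈ 41.59
Since 2.2624π²/2² ≈ 5.582 < 8.65, λ₁ < 0.
The n=1 mode grows fastest (−λₙ is largest for n=1) → dominates.
Asymptotic: θ ~ c₁ sin(πx/2) e^{3.068t} (exponential growth at rate −λ₁ ≈ 3.068).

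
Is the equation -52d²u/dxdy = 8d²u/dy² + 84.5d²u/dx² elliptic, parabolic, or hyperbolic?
Rewriting in standard form: -84.5d²u/dx² - 52d²u/dxdy - 8d²u/dy² = 0. Computing B² - 4AC with A = -84.5, B = -52, C = -8: discriminant = 0 (zero). Answer: parabolic.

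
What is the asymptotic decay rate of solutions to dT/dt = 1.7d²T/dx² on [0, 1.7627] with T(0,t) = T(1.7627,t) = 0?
Eigenvalues: λₙ = 1.7n²π²/1.7627².
First three modes:
  n=1: λ₁ = 1.7π²/1.7627² ≈ 5.4
  n=2: λ₂ = 6.8π²/1.7627² ≈ 21.6 (4× faster decay)
  n=3: λ₃ = 15.3π²/1.7627² ≈ 48.6 (9× faster decay)
As t → ∞, higher modes decay exponentially faster. The n=1 mode dominates: T ~ c₁ sin(πx/1.7627) e^{-λ₁t}.
Decay rate: λ₁ = 1.7π²/1.7627² ≈ 5.4.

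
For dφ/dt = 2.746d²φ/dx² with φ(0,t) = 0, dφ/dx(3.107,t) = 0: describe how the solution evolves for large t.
φ → 0. Heat escapes through the Dirichlet boundary.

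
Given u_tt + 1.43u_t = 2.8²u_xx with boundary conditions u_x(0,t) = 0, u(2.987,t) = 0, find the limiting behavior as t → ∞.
u → 0. Damping (γ=1.43) dissipates energy; oscillations decay exponentially.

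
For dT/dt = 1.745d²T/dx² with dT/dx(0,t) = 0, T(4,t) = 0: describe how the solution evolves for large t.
T → 0. Heat escapes through the Dirichlet boundary.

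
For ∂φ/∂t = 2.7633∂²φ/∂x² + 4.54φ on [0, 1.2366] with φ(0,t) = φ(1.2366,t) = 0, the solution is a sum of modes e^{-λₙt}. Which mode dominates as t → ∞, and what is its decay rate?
Eigenvalues: λₙ = 2.7633n²π²/1.2366² - 4.54.
First three modes:
  n=1: λ₁ = 2.7633π²/1.2366² - 4.54 ≈ 13.295
  n=2: λ₂ = 11.0532π²/1.2366² - 4.54 ≈ 66.799
  n=3: λ₃ = 24.8697π²/1.2366² - 4.54 ≈ 155.974
Since 2.7633π²/1.2366² ≈ 17.835 > 4.54, all λₙ > 0.
The n=1 mode decays slowest → dominates as t → ∞.
Asymptotic: φ ~ c₁ sin(πx/1.2366) e^{-λ₁t} with decay rate λ₁ ≈ 13.295.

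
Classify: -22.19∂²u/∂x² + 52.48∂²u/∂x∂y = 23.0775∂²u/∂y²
Rewriting in standard form: -22.19∂²u/∂x² + 52.48∂²u/∂x∂y - 23.0775∂²u/∂y² = 0. Hyperbolic (discriminant = 705.7915).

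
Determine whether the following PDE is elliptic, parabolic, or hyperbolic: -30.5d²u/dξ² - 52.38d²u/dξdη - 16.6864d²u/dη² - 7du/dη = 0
Coefficients: A = -30.5, B = -52.38, C = -16.6864. B² - 4AC = 707.9236, which is positive, so the equation is hyperbolic.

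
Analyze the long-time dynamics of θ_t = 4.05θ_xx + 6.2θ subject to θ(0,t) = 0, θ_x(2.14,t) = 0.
Long-time behavior: θ grows unboundedly. Reaction dominates diffusion (r=6.2 > κπ²/(4L²)≈2.18); solution grows exponentially.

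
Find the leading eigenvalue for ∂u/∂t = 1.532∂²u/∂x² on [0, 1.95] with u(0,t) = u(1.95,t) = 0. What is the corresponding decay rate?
Eigenvalues: λₙ = 1.532n²π²/1.95².
First three modes:
  n=1: λ₁ = 1.532π²/1.95² ≈ 3.976
  n=2: λ₂ = 6.128π²/1.95² ≈ 15.906 (4× faster decay)
  n=3: λ₃ = 13.788π²/1.95² ≈ 35.788 (9× faster decay)
As t → ∞, higher modes decay exponentially faster. The n=1 mode dominates: u ~ c₁ sin(πx/1.95) e^{-λ₁t}.
Decay rate: λ₁ = 1.532π²/1.95² ≈ 3.976.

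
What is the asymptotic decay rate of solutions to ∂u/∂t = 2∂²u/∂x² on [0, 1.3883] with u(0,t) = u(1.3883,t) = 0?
Eigenvalues: λₙ = 2n²π²/1.3883².
First three modes:
  n=1: λ₁ = 2π²/1.3883² ≈ 10.241
  n=2: λ₂ = 8π²/1.3883² ≈ 40.966 (4× faster decay)
  n=3: λ₃ = 18π²/1.3883² ≈ 92.173 (9× faster decay)
As t → ∞, higher modes decay exponentially faster. The n=1 mode dominates: u ~ c₁ sin(πx/1.3883) e^{-λ₁t}.
Decay rate: λ₁ = 2π²/1.3883² ≈ 10.241.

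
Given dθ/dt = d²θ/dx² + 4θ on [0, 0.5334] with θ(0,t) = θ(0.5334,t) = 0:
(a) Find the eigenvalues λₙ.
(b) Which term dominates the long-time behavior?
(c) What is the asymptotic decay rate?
Eigenvalues: λₙ = n²π²/0.5334² - 4.
First three modes:
  n=1: λ₁ = π²/0.5334² - 4 ≈ 30.689
  n=2: λ₂ = 4π²/0.5334² - 4 ≈ 134.757
  n=3: λ₃ = 9π²/0.5334² - 4 ≈ 308.202
Since π²/0.5334² ≈ 34.689 > 4, all λₙ > 0.
The n=1 mode decays slowest → dominates as t → ∞.
Asymptotic: θ ~ c₁ sin(πx/0.5334) e^{-λ₁t} with decay rate λ₁ ≈ 30.689.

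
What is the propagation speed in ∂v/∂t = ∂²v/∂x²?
Infinite. The heat equation is parabolic, not hyperbolic, so disturbances propagate instantly.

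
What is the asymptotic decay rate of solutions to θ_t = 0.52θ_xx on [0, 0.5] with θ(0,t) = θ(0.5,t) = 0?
Eigenvalues: λₙ = 0.52n²π²/0.5².
First three modes:
  n=1: λ₁ = 0.52π²/0.5² ≈ 20.529
  n=2: λ₂ = 2.08π²/0.5² ≈ 82.115 (4× faster decay)
  n=3: λ₃ = 4.68π²/0.5² ≈ 184.759 (9× faster decay)
As t → ∞, higher modes decay exponentially faster. The n=1 mode dominates: θ ~ c₁ sin(πx/0.5) e^{-λ₁t}.
Decay rate: λ₁ = 0.52π²/0.5² ≈ 20.529.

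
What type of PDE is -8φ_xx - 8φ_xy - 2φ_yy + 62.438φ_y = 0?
With A = -8, B = -8, C = -2, the discriminant is 0. This is a parabolic PDE.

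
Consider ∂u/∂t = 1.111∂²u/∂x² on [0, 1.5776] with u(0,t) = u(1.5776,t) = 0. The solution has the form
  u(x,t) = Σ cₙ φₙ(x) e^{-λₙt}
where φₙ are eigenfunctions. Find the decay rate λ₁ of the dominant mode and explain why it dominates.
Eigenvalues: λₙ = 1.111n²π²/1.5776².
First three modes:
  n=1: λ₁ = 1.111π²/1.5776² ≈ 4.406
  n=2: λ₂ = 4.444π²/1.5776² ≈ 17.623 (4× faster decay)
  n=3: λ₃ = 9.999π²/1.5776² ≈ 39.652 (9× faster decay)
As t → ∞, higher modes decay exponentially faster. The n=1 mode dominates: u ~ c₁ sin(πx/1.5776) e^{-λ₁t}.
Decay rate: λ₁ = 1.111π²/1.5776² ≈ 4.406.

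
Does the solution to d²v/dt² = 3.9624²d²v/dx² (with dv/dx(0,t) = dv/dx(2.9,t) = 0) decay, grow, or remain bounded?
v oscillates about a mean that drifts linearly in t (generically unbounded; no decay). There is no damping, so the nonconstant modes persist as standing waves (energy conserved, no decay). But with Neumann conditions at both ends the constant mode has eigenvalue 0: the spatial mean M(t) of v satisfies M'' = 0, so M(t) = M(0) + M'(0)·t. Unless the initial velocity has zero mean (∫v_t(x,0)dx = 0), the solution grows linearly in t (unbounded, though not exponentially); if it does have zero mean, the solution stays bounded and simply oscillates.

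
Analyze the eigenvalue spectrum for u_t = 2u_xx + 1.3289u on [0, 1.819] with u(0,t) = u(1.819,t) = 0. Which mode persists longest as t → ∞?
Eigenvalues: λₙ = 2n²π²/1.819² - 1.3289.
First three modes:
  n=1: λ₁ = 2π²/1.819² - 1.3289 ≈ 4.637
  n=2: λ₂ = 8π²/1.819² - 1.3289 ≈ 22.534
  n=3: λ₃ = 18π²/1.819² - 1.3289 ≈ 52.363
Since 2π²/1.819² ≈ 5.966 > 1.3289, all λₙ > 0.
The n=1 mode decays slowest → dominates as t → ∞.
Asymptotic: u ~ c₁ sin(πx/1.819) e^{-λ₁t} with decay rate λ₁ ≈ 4.637.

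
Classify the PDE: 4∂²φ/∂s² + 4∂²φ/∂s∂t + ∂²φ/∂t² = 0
A = 4, B = 4, C = 1. Discriminant B² - 4AC = 0. Since 0 = 0, parabolic.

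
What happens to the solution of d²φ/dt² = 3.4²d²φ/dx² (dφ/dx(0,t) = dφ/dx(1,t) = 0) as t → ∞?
φ oscillates about a mean that drifts linearly in t (generically unbounded; no decay). There is no damping, so the nonconstant modes persist as standing waves (energy conserved, no decay). But with Neumann conditions at both ends the constant mode has eigenvalue 0: the spatial mean M(t) of φ satisfies M'' = 0, so M(t) = M(0) + M'(0)·t. Unless the initial velocity has zero mean (∫φ_t(x,0)dx = 0), the solution grows linearly in t (unbounded, though not exponentially); if it does have zero mean, the solution stays bounded and simply oscillates.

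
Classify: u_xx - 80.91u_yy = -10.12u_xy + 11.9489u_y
Rewriting in standard form: u_xx + 10.12u_xy - 80.91u_yy - 11.9489u_y = 0. Hyperbolic (discriminant = 426.0544).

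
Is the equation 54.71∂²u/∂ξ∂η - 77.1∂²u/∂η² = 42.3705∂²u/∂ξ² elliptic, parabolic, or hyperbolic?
Rewriting in standard form: -42.3705∂²u/∂ξ² + 54.71∂²u/∂ξ∂η - 77.1∂²u/∂η² = 0. Computing B² - 4AC with A = -42.3705, B = 54.71, C = -77.1: discriminant = -10073.8781 (negative). Answer: elliptic.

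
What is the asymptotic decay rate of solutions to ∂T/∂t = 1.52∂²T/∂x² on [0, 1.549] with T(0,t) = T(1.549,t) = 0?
Eigenvalues: λₙ = 1.52n²π²/1.549².
First three modes:
  n=1: λ₁ = 1.52π²/1.549² ≈ 6.252
  n=2: λ₂ = 6.08π²/1.549² ≈ 25.009 (4× faster decay)
  n=3: λ₃ = 13.68π²/1.549² ≈ 56.271 (9× faster decay)
As t → ∞, higher modes decay exponentially faster. The n=1 mode dominates: T ~ c₁ sin(πx/1.549) e^{-λ₁t}.
Decay rate: λ₁ = 1.52π²/1.549² ≈ 6.252.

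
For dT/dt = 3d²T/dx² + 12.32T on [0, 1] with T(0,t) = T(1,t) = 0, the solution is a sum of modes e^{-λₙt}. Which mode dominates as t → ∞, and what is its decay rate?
Eigenvalues: λₙ = 3n²π²/1² - 12.32.
First three modes:
  n=1: λ₁ = 3π² - 12.32 ≈ 17.289
  n=2: λ₂ = 12π² - 12.32 ≈ 106.115
  n=3: λ₃ = 27π² - 12.32 ≈ 254.159
Since 3π² ≈ 29.609 > 12.32, all λₙ > 0.
The n=1 mode decays slowest → dominates as t → ∞.
Asymptotic: T ~ c₁ sin(πx/1) e^{-λ₁t} with decay rate λ₁ ≈ 17.289.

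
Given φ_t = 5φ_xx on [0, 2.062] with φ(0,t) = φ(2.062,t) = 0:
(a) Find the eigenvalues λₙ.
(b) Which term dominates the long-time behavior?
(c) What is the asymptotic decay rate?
Eigenvalues: λₙ = 5n²π²/2.062².
First three modes:
  n=1: λ₁ = 5π²/2.062² ≈ 11.606
  n=2: λ₂ = 20π²/2.062² ≈ 46.425 (4× faster decay)
  n=3: λ₃ = 45π²/2.062² ≈ 104.456 (9× faster decay)
As t → ∞, higher modes decay exponentially faster. The n=1 mode dominates: φ ~ c₁ sin(πx/2.062) e^{-λ₁t}.
Decay rate: λ₁ = 5π²/2.062² ≈ 11.606.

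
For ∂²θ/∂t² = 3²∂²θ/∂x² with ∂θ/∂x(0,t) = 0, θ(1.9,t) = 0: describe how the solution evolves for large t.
θ oscillates (no decay). Energy is conserved; the solution oscillates indefinitely as standing waves.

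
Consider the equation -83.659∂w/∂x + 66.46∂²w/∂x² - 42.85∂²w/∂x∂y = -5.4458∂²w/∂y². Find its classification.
Rewriting in standard form: 66.46∂²w/∂x² - 42.85∂²w/∂x∂y + 5.4458∂²w/∂y² - 83.659∂w/∂x = 0. Hyperbolic. (A = 66.46, B = -42.85, C = 5.4458 gives B² - 4AC = 388.411028.)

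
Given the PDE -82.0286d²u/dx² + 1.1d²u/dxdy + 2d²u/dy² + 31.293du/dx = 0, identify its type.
The second-order coefficients are A = -82.0286, B = 1.1, C = 2. Since B² - 4AC = 657.4388 > 0, this is a hyperbolic PDE.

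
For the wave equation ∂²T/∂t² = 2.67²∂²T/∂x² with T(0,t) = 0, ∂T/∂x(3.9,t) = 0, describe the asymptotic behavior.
T oscillates (no decay). Energy is conserved; the solution oscillates indefinitely as standing waves.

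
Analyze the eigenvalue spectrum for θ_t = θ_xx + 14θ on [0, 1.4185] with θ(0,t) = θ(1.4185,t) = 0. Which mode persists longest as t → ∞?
Eigenvalues: λₙ = n²π²/1.4185² - 14.
First three modes:
  n=1: λ₁ = π²/1.4185² - 14 ≈ -9.095
  n=2: λ₂ = 4π²/1.4185² - 14 ≈ 5.62
  n=3: λ₃ = 9π²/1.4185² - 14 ≈ 30.145
Since π²/1.4185² ≈ 4.905 < 14, λ₁ < 0.
The n=1 mode grows fastest (−λₙ is largest for n=1) → dominates.
Asymptotic: θ ~ c₁ sin(πx/1.4185) e^{9.095t} (exponential growth at rate −λ₁ ≈ 9.095).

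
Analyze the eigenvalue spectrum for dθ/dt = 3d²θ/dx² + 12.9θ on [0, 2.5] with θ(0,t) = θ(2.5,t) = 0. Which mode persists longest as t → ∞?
Eigenvalues: λₙ = 3n²π²/2.5² - 12.9.
First three modes:
  n=1: λ₁ = 3π²/2.5² - 12.9 ≈ -8.163
  n=2: λ₂ = 12π²/2.5² - 12.9 ≈ 6.05
  n=3: λ₃ = 27π²/2.5² - 12.9 ≈ 29.737
Since 3π²/2.5² ≈ 4.737 < 12.9, λ₁ < 0.
The n=1 mode grows fastest (−λₙ is largest for n=1) → dominates.
Asymptotic: θ ~ c₁ sin(πx/2.5) e^{8.163t} (exponential growth at rate −λ₁ ≈ 8.163).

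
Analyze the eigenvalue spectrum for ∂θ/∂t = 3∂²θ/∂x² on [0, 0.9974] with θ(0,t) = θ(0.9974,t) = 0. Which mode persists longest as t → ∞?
Eigenvalues: λₙ = 3n²π²/0.9974².
First three modes:
  n=1: λ₁ = 3π²/0.9974² ≈ 29.763
  n=2: λ₂ = 12π²/0.9974² ≈ 119.054 (4× faster decay)
  n=3: λ₃ = 27π²/0.9974² ≈ 267.87 (9× faster decay)
As t → ∞, higher modes decay exponentially faster. The n=1 mode dominates: θ ~ c₁ sin(πx/0.9974) e^{-λ₁t}.
Decay rate: λ₁ = 3π²/0.9974² ≈ 29.763.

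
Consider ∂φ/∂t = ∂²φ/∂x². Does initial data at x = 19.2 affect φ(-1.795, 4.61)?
Yes, for any finite x. The heat equation has infinite propagation speed, so all initial data affects all points at any t > 0.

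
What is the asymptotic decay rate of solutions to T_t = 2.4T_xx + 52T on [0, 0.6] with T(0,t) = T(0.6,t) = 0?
Eigenvalues: λₙ = 2.4n²π²/0.6² - 52.
First three modes:
  n=1: λ₁ = 2.4π²/0.6² - 52 ≈ 13.797
  n=2: λ₂ = 9.6π²/0.6² - 52 ≈ 211.189
  n=3: λ₃ = 21.6π²/0.6² - 52 ≈ 540.176
Since 2.4π²/0.6² ≈ 65.797 > 52, all λₙ > 0.
The n=1 mode decays slowest → dominates as t → ∞.
Asymptotic: T ~ c₁ sin(πx/0.6) e^{-λ₁t} with decay rate λ₁ ≈ 13.797.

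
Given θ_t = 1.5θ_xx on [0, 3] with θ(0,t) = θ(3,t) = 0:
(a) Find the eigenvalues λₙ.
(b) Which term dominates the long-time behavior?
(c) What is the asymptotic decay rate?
Eigenvalues: λₙ = 1.5n²π²/3².
First three modes:
  n=1: λ₁ = 1.5π²/3² ≈ 1.645
  n=2: λ₂ = 6π²/3² ≈ 6.58 (4× faster decay)
  n=3: λ₃ = 13.5π²/3² ≈ 14.804 (9× faster decay)
As t → ∞, higher modes decay exponentially faster. The n=1 mode dominates: θ ~ c₁ sin(πx/3) e^{-λ₁t}.
Decay rate: λ₁ = 1.5π²/3² ≈ 1.645.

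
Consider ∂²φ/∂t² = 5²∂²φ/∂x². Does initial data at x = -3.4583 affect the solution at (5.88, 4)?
Yes. The domain of dependence is [-14.12, 25.88], and -3.4583 ∈ [-14.12, 25.88].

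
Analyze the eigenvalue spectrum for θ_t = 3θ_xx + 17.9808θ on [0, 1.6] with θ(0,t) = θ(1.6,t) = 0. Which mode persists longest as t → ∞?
Eigenvalues: λₙ = 3n²π²/1.6² - 17.9808.
First three modes:
  n=1: λ₁ = 3π²/1.6² - 17.9808 ≈ -6.415
  n=2: λ₂ = 12π²/1.6² - 17.9808 ≈ 28.283
  n=3: λ₃ = 27π²/1.6² - 17.9808 ≈ 86.113
Since 3π²/1.6² ≈ 11.566 < 17.9808, λ₁ < 0.
The n=1 mode grows fastest (−λₙ is largest for n=1) → dominates.
Asymptotic: θ ~ c₁ sin(πx/1.6) e^{6.415t} (exponential growth at rate −λ₁ ≈ 6.415).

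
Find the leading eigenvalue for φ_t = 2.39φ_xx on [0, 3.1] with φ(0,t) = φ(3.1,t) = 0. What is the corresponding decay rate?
Eigenvalues: λₙ = 2.39n²π²/3.1².
First three modes:
  n=1: λ₁ = 2.39π²/3.1² ≈ 2.455
  n=2: λ₂ = 9.56π²/3.1² ≈ 9.818 (4× faster decay)
  n=3: λ₃ = 21.51π²/3.1² ≈ 22.091 (9× faster decay)
As t → ∞, higher modes decay exponentially faster. The n=1 mode dominates: φ ~ c₁ sin(πx/3.1) e^{-λ₁t}.
Decay rate: λ₁ = 2.39π²/3.1² ≈ 2.455.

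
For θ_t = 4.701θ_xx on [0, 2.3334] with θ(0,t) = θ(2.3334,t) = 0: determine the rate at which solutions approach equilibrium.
Eigenvalues: λₙ = 4.701n²π²/2.3334².
First three modes:
  n=1: λ₁ = 4.701π²/2.3334² ≈ 8.521
  n=2: λ₂ = 18.804π²/2.3334² ≈ 34.086 (4× faster decay)
  n=3: λ₃ = 42.309π²/2.3334² ≈ 76.693 (9× faster decay)
As t → ∞, higher modes decay exponentially faster. The n=1 mode dominates: θ ~ c₁ sin(πx/2.3334) e^{-λ₁t}.
Decay rate: λ₁ = 4.701π²/2.3334² ≈ 8.521.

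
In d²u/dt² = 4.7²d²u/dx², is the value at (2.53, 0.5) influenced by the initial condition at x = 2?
Yes. The domain of dependence is [0.18, 4.88], and 2 ∈ [0.18, 4.88].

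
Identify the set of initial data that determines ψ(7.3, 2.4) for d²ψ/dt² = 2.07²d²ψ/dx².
Domain of dependence: [2.332, 12.268]. Signals travel at speed 2.07, so data within |x - 7.3| ≤ 2.07·2.4 = 4.968 can reach the point.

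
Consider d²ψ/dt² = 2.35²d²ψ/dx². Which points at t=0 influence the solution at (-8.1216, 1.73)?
Domain of dependence: [-12.1871, -4.0561]. Signals travel at speed 2.35, so data within |x - -8.1216| ≤ 2.35·1.73 = 4.0655 can reach the point.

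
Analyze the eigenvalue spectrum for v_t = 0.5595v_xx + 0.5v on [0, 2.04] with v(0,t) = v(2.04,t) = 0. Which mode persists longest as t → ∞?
Eigenvalues: λₙ = 0.5595n²π²/2.04² - 0.5.
First three modes:
  n=1: λ₁ = 0.5595π²/2.04² - 0.5 ≈ 0.827
  n=2: λ₂ = 2.238π²/2.04² - 0.5 ≈ 4.808
  n=3: λ₃ = 5.0355π²/2.04² - 0.5 ≈ 11.442
Since 0.5595π²/2.04² ≈ 1.327 > 0.5, all λₙ > 0.
The n=1 mode decays slowest → dominates as t → ∞.
Asymptotic: v ~ c₁ sin(πx/2.04) e^{-λ₁t} with decay rate λ₁ ≈ 0.827.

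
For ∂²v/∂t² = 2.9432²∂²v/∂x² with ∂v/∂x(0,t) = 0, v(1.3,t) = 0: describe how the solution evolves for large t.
v oscillates (no decay). Energy is conserved; the solution oscillates indefinitely as standing waves.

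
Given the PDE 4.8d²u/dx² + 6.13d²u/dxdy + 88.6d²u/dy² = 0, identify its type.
The second-order coefficients are A = 4.8, B = 6.13, C = 88.6. Since B² - 4AC = -1663.5431 < 0, this is an elliptic PDE.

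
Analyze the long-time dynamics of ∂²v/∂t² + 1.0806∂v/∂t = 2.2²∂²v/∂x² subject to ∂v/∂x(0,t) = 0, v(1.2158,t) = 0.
Long-time behavior: v → 0. Damping (γ=1.0806) dissipates energy; oscillations decay exponentially.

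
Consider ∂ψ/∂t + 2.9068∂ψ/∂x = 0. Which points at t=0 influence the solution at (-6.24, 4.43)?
A single point: x = -19.117124. The characteristic through (-6.24, 4.43) is x - 2.9068t = const, so x = -6.24 - 2.9068·4.43 = -19.117124.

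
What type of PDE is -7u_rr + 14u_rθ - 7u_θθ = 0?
With A = -7, B = 14, C = -7, the discriminant is 0. This is a parabolic PDE.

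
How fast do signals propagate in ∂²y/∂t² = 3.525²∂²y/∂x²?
Speed = 3.525. Information travels along characteristics x = x₀ ± 3.525t.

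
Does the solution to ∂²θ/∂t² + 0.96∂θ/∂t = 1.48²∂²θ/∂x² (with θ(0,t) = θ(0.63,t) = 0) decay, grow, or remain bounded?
θ → 0. Damping (γ=0.96) dissipates energy; oscillations decay exponentially.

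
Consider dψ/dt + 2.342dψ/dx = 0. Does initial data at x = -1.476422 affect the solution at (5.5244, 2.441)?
No. Only data at x = -0.192422 affects (5.5244, 2.441). Advection has one-way propagation along characteristics.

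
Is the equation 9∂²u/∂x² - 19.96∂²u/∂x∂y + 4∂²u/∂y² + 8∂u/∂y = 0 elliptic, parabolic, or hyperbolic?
Computing B² - 4AC with A = 9, B = -19.96, C = 4: discriminant = 254.4016 (positive). Answer: hyperbolic.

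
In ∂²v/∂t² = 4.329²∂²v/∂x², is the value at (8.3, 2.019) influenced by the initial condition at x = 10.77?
Yes. The domain of dependence is [-0.440251, 17.040251], and 10.77 ∈ [-0.440251, 17.040251].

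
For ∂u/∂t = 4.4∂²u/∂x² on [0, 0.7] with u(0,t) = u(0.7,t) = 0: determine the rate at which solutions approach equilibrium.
Eigenvalues: λₙ = 4.4n²π²/0.7².
First three modes:
  n=1: λ₁ = 4.4π²/0.7² ≈ 88.625
  n=2: λ₂ = 17.6π²/0.7² ≈ 354.5 (4× faster decay)
  n=3: λ₃ = 39.6π²/0.7² ≈ 797.625 (9× faster decay)
As t → ∞, higher modes decay exponentially faster. The n=1 mode dominates: u ~ c₁ sin(πx/0.7) e^{-λ₁t}.
Decay rate: λ₁ = 4.4π²/0.7² ≈ 88.625.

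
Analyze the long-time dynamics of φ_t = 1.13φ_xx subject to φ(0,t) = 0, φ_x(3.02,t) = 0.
Long-time behavior: φ → 0. Heat escapes through the Dirichlet boundary.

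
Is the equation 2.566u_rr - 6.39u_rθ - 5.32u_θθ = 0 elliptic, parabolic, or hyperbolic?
Computing B² - 4AC with A = 2.566, B = -6.39, C = -5.32: discriminant = 95.43658 (positive). Answer: hyperbolic.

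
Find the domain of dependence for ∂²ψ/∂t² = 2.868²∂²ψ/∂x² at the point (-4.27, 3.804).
Domain of dependence: [-15.179872, 6.639872]. Signals travel at speed 2.868, so data within |x - -4.27| ≤ 2.868·3.804 = 10.909872 can reach the point.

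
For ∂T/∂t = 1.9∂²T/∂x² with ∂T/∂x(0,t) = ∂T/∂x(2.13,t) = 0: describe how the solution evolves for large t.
T → constant (steady state). Heat is conserved (no flux at boundaries); solution approaches the spatial average.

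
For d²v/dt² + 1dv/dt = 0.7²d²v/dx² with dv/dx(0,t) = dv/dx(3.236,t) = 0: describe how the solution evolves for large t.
v → constant (steady state). Damping (γ=1) dissipates the nonconstant modes; with Neumann BCs the spatial average obeys M''+γM'=0 and tends to a finite limit.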